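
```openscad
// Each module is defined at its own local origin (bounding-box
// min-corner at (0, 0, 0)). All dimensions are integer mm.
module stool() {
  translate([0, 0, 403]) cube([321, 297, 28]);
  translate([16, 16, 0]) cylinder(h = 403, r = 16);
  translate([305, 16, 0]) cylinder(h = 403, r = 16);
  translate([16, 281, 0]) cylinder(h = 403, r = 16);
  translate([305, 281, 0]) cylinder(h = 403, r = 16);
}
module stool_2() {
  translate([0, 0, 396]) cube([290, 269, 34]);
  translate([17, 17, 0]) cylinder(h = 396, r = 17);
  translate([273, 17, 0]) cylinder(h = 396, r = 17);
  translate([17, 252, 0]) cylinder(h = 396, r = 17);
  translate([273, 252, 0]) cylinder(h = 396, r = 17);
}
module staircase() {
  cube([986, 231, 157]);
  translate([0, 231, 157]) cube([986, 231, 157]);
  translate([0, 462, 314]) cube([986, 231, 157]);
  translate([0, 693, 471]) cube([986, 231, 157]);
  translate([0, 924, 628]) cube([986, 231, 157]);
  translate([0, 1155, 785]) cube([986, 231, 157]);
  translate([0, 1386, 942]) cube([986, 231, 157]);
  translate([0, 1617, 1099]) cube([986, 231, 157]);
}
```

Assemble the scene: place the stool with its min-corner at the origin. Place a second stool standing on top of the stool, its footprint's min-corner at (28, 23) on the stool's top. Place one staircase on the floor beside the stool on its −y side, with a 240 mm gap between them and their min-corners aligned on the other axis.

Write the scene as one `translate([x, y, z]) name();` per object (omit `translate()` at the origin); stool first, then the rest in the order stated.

stool();
translate([28, 23, 431]) stool_2();
translate([0, -2088, 0]) staircase();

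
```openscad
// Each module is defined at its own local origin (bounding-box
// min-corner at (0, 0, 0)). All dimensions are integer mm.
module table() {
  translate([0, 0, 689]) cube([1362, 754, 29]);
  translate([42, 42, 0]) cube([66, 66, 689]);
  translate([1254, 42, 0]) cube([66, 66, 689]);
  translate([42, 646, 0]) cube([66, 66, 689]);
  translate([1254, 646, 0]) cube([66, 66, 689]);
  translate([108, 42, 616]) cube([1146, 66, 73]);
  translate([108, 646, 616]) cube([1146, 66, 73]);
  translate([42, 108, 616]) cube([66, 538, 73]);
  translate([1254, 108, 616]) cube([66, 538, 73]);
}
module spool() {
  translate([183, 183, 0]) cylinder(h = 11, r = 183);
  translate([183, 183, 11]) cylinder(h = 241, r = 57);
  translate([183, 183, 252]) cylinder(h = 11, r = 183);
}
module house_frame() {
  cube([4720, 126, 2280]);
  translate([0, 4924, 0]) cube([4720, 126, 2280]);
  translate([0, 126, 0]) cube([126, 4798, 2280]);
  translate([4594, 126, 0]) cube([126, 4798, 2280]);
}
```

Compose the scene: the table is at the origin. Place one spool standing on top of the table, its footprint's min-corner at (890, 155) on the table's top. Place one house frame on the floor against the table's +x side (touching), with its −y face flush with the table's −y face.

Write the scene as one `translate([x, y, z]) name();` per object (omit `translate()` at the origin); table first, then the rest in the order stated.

table();
translate([890, 155, 718]) spool();
translate([1362, 0, 0]) house_frame();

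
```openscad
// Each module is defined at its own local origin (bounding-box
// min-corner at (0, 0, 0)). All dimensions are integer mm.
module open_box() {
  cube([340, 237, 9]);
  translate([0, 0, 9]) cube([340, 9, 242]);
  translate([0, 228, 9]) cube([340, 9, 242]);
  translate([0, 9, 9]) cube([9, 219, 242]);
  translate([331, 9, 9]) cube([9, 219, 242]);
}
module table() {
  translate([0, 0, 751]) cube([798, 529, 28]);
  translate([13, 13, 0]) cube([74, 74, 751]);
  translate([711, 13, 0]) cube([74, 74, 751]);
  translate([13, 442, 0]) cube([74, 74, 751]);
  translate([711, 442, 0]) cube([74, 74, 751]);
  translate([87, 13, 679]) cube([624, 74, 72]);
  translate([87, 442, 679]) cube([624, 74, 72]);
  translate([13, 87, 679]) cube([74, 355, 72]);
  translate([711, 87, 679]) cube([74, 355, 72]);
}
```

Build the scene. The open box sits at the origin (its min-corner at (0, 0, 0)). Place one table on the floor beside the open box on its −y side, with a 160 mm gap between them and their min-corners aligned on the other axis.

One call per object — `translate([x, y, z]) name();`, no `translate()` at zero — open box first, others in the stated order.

open_box();
translate([0, -689, 0]) table();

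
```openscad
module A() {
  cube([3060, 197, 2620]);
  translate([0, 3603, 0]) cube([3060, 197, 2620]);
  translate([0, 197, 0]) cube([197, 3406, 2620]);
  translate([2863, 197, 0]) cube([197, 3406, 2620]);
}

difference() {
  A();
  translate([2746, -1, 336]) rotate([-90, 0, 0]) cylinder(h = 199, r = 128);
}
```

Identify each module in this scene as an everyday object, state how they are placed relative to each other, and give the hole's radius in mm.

The subtracted cylinder has r = 128 mm.

A is a house frame. The house frame has a circular hole through its front wall. The hole's radius is 128 mm.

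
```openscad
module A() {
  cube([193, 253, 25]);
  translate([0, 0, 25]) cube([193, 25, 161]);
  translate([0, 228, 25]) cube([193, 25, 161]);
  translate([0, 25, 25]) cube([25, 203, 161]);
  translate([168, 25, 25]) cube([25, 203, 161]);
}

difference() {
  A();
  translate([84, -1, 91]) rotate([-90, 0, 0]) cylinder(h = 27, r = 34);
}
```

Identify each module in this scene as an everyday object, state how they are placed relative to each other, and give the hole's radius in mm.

A is an open box. The open box has a circular hole through its front wall. The hole's radius is 34 mm.

The subtracted cylinder has r = 34 mm.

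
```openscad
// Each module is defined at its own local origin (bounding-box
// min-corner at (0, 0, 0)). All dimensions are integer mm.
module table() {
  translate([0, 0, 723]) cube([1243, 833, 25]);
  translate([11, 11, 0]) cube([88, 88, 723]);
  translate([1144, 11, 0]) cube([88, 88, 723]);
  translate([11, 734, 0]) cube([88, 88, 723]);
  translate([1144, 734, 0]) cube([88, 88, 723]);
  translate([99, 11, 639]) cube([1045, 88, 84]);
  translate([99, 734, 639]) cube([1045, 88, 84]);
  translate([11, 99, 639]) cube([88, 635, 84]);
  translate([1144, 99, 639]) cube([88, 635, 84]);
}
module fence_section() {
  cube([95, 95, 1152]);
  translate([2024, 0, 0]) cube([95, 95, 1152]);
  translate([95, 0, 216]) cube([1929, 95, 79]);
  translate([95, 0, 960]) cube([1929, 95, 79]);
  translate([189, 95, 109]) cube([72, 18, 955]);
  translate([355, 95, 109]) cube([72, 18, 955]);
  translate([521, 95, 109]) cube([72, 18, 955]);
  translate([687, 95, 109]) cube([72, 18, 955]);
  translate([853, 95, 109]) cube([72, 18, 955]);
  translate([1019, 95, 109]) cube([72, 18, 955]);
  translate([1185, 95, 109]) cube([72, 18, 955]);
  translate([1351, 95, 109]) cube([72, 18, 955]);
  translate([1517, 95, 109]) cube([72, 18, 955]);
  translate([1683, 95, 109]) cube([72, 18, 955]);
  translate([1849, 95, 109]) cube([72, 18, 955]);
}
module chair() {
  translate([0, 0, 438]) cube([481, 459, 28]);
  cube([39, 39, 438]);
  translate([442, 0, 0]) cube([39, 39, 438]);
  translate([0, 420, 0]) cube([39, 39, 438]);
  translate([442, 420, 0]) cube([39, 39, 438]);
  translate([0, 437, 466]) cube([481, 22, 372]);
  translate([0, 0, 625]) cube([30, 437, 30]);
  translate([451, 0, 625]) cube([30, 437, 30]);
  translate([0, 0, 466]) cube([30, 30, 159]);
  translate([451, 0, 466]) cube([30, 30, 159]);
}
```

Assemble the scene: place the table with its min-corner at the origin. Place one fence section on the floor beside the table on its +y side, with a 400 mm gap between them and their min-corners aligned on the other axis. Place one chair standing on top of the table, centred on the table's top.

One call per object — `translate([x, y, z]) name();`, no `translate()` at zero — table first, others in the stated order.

table();
translate([0, 1233, 0]) fence_section();
translate([381, 187, 748]) chair();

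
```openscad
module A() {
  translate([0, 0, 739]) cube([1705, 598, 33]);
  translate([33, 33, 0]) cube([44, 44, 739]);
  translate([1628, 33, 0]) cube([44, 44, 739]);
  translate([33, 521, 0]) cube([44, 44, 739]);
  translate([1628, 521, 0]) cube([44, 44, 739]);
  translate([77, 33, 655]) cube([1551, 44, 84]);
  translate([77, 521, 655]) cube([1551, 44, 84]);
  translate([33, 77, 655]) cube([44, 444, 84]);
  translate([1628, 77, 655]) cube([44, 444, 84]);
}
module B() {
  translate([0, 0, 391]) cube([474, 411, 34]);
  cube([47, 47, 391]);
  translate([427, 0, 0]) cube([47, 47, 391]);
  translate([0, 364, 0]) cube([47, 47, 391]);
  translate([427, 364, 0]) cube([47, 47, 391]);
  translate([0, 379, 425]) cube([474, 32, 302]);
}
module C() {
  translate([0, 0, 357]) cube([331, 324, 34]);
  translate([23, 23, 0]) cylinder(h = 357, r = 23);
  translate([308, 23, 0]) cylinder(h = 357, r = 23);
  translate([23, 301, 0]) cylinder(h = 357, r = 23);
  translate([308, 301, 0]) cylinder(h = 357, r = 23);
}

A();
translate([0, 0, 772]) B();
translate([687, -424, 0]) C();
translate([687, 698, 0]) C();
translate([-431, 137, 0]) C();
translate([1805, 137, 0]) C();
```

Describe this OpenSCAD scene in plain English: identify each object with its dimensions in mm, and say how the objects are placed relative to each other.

A is a table: top 1705 mm (x) × 598 mm (y), 33 mm thick, upper face at z = 772 mm, on four 44×44 mm square legs, each inset 33 mm from the nearest pair of top edges, running from z = 0 to the bottom of the top. Four apron rails, 44 mm thick and 84 mm tall, run between adjacent legs with their top edges flush with the underside of the top and their outer faces flush with the legs' outer faces.

B is a chair: 474×411 mm seat, 34 mm thick, top at z = 425 mm, on four 47 mm square corner legs flush with the seat edges. A 32 mm thick backrest slab spans the full seat width, extending 302 mm above the seat top, its back face flush with the seat's +y edge.

C is a simple wooden stool: a rectangular seat 331 mm (x) by 324 mm (y), 34 mm thick, top face at z = 391 mm, on four round legs, each 46 mm in diameter. The legs rest on z = 0, each leg's axis is inset half a diameter from the nearest pair of seat edges (so the leg's bounding box is flush with the corner).

The chair is on top of the table. Four stools sit around the table at the −y, +y, −x, +x sides.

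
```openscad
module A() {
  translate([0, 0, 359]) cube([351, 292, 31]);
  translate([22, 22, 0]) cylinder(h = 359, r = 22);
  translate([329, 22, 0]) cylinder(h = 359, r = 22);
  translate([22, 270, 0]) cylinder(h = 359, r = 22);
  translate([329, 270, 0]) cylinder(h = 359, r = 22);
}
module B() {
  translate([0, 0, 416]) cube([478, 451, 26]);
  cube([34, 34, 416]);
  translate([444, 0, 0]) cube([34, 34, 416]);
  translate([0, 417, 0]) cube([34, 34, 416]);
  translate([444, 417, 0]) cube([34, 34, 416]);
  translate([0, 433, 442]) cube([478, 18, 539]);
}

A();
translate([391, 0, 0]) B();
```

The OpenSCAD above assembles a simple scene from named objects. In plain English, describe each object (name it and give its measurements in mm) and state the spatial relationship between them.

A is a four-legged stool. The seat is a 351×292×31 mm slab whose top surface is at z = 390 mm; four round legs, each 44 mm in diameter, run from the floor (z = 0) to the underside of the seat, each leg's axis is inset half a diameter from the nearest pair of seat edges (so the leg's bounding box is flush with the corner).

B is a chair: 478×451 mm seat, 26 mm thick, top at z = 442 mm, on four 34 mm square corner legs flush with the seat edges. A 18 mm thick backrest slab spans the full seat width, extending 539 mm above the seat top, its back face flush with the seat's +y edge.

The chair is on the floor beside the stool on its +x side.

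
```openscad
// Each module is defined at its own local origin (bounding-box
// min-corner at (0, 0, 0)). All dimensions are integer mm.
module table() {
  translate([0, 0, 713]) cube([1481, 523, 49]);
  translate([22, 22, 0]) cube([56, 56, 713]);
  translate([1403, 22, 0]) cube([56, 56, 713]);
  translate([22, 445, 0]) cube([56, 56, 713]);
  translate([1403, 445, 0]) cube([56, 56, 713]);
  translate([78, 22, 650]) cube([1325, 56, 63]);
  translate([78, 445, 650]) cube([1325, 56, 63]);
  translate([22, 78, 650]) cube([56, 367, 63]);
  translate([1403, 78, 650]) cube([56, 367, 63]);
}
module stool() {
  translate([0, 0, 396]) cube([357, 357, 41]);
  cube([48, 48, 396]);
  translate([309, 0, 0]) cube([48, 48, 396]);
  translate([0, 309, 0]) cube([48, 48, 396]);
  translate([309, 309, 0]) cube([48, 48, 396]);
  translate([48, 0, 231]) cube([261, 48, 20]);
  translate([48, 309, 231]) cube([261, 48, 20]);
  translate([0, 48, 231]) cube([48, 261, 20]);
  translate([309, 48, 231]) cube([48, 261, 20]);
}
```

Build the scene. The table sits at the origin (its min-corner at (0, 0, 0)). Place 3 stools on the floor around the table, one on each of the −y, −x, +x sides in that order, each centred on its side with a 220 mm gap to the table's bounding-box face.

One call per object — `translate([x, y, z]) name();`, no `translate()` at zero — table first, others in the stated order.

table();
translate([562, -577, 0]) stool();
translate([-577, 83, 0]) stool();
translate([1701, 83, 0]) stool();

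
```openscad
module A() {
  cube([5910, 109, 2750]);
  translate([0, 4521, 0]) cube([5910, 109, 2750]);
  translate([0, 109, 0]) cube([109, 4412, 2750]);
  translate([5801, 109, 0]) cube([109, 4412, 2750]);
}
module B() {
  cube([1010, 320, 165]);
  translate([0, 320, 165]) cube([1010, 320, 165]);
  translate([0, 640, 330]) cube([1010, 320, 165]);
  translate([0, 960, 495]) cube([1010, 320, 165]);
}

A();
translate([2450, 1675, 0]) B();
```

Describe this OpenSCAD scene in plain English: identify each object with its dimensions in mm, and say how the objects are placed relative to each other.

A is the wall frame of a small rectangular building: four walls, each 2750 mm tall and 109 mm thick, enclosing a footprint 5910 mm (x) by 4630 mm (y) outside-to-outside, with no floor or roof. The front and back walls (the −y and +y sides) span the full width; the two side walls fit between them.

B is a straight staircase of 4 solid steps. Each step is 1010 mm wide (x), 320 mm deep (y, the going) and 165 mm tall (the rise). The first step rests on the floor; each subsequent step sits one going further in +y and one rise higher in +z, directly behind and above the previous step with no overlap.

The staircase sits inside the house frame, centred.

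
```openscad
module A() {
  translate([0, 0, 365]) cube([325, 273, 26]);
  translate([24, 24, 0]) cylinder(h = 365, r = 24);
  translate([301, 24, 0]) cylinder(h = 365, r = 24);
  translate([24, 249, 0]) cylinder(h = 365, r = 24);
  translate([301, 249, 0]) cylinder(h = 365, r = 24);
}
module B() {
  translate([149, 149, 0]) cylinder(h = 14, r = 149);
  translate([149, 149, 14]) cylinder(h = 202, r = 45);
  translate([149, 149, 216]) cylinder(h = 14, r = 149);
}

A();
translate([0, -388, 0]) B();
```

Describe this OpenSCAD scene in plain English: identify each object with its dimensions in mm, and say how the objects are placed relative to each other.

A is a four-legged stool. The seat is 325×273 mm, 26 mm thick, top at z = 391 mm. It stands on four round legs, each 48 mm in diameter, from z = 0 to the seat underside, each leg's axis is inset half a diameter from the nearest pair of seat edges (so the leg's bounding box is flush with the corner).

B is a spool: two coaxial disc flanges of radius 149 mm and thickness 14 mm, joined by a core cylinder of radius 45 mm and height 202 mm. The lower flange rests on z = 0 and the three cylinders share a vertical axis.

The spool is on the floor beside the stool on its −y side.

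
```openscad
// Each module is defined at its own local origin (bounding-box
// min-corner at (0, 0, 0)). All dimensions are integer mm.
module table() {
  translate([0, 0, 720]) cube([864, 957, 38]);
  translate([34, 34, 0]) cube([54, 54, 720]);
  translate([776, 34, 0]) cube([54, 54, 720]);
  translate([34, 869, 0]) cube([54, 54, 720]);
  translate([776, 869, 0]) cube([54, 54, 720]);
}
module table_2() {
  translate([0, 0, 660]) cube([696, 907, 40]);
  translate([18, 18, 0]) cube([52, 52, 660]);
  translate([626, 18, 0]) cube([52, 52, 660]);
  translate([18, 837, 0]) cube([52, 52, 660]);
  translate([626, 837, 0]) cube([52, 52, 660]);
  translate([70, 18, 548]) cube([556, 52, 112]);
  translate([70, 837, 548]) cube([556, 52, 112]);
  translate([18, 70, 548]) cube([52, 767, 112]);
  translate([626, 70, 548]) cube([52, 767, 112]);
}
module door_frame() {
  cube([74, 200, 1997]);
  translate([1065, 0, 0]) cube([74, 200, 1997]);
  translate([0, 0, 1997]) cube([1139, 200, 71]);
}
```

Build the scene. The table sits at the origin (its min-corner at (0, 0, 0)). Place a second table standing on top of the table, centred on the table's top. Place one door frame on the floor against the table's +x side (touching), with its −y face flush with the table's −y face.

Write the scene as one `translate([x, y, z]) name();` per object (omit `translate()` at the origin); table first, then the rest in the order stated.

table();
translate([84, 25, 758]) table_2();
translate([864, 0, 0]) door_frame();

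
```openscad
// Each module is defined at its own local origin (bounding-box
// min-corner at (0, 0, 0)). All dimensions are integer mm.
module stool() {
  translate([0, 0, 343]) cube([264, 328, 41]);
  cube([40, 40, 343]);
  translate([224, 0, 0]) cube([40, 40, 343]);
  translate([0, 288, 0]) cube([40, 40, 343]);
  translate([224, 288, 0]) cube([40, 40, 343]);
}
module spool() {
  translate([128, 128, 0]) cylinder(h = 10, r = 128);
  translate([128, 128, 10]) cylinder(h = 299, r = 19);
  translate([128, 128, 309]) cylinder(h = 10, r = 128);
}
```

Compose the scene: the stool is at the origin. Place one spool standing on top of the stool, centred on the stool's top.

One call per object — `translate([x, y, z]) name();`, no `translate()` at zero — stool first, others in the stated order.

stool();
translate([4, 36, 384]) spool();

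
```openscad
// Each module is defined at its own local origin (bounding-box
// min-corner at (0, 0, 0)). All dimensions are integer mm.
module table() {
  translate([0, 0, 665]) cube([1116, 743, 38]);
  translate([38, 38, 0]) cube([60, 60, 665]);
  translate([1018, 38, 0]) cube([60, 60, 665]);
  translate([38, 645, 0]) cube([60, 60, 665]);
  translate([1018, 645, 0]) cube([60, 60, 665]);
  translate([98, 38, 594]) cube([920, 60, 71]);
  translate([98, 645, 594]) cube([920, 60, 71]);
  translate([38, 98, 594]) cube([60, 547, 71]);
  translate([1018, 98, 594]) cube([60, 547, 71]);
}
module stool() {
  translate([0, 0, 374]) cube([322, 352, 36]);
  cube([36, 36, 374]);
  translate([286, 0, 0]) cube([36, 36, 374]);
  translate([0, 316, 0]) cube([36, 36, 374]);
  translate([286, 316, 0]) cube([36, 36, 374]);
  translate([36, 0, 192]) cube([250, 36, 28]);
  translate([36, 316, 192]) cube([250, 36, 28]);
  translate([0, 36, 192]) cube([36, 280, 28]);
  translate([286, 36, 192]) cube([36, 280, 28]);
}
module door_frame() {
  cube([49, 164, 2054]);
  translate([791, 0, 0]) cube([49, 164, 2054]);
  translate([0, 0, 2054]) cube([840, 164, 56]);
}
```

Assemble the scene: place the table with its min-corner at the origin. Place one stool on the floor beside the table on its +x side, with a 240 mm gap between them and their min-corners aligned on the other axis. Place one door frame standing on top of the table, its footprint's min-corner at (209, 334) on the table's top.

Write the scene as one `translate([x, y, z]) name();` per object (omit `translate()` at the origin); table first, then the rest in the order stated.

table();
translate([1356, 0, 0]) stool();
translate([209, 334, 703]) door_frame();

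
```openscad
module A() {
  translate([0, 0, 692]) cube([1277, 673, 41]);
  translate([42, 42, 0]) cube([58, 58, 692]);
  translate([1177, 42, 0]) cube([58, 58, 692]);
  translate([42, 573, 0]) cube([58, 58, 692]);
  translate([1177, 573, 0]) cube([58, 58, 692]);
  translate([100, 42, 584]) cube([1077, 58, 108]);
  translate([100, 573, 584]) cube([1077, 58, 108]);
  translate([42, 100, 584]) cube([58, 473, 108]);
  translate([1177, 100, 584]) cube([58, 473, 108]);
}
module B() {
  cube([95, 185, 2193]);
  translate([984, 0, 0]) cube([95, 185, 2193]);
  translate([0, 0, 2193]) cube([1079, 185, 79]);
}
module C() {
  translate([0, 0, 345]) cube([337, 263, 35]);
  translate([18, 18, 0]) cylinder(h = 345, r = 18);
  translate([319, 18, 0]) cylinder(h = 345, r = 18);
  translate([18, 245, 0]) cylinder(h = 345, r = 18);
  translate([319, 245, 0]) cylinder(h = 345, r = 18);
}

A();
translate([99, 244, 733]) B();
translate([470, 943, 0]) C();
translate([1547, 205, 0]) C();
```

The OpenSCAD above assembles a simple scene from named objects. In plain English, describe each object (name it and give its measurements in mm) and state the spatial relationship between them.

A is a table: top 1277 mm (x) × 673 mm (y), 41 mm thick, upper face at z = 733 mm, on four 58×58 mm square legs, each inset 42 mm from the nearest pair of top edges, running from z = 0 to the bottom of the top. Four apron rails, 58 mm thick and 108 mm tall, run between adjacent legs with their top edges flush with the underside of the top and their outer faces flush with the legs' outer faces.

B is a rectangular door frame: two vertical jambs of 95×185 mm section, 2193 mm tall, with a clear opening 889 mm wide between their inner faces. A header 79 mm tall and 185 mm deep lies on top of the jambs and spans the full outside width.

C is a four-legged stool. The seat is a 337×263×35 mm slab whose top surface is at z = 380 mm; four round legs, each 36 mm in diameter, run from the floor (z = 0) to the underside of the seat, each leg's axis is inset half a diameter from the nearest pair of seat edges (so the leg's bounding box is flush with the corner).

The door frame is on top of the table, centred. Two stools sit around the table at the +y, +x sides.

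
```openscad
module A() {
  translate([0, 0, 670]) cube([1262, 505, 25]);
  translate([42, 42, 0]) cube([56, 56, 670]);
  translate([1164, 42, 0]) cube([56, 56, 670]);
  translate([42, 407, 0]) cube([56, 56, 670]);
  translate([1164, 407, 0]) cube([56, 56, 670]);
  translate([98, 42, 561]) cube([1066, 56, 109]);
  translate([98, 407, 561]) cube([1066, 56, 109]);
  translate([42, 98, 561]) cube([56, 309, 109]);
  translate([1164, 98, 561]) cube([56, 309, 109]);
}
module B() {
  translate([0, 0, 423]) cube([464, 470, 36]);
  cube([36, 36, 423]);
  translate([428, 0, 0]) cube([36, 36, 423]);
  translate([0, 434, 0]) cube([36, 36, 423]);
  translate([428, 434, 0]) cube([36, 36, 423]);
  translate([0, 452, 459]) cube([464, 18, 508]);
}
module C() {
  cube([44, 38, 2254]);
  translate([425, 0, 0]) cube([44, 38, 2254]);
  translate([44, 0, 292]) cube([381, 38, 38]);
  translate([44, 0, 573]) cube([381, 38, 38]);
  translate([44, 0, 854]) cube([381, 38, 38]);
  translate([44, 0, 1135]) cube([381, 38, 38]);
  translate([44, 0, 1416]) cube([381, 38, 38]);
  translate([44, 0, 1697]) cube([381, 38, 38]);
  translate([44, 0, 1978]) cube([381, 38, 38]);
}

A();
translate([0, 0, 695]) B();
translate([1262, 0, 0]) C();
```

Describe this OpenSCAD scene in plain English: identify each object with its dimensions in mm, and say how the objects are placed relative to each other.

A is a table: top 1262 mm (x) × 505 mm (y), 25 mm thick, upper face at z = 695 mm, on four 56×56 mm square legs, each inset 42 mm from the nearest pair of top edges, running from z = 0 to the bottom of the top. Four apron rails, 56 mm thick and 109 mm tall, run between adjacent legs with their top edges flush with the underside of the top and their outer faces flush with the legs' outer faces.

B is a chair. The seat is a 464×470×36 mm slab with its top at z = 459 mm, on four 36×36 mm corner legs (flush with the seat edges, standing on z = 0). A flat backrest 18 mm thick, 508 mm tall, spans the full seat width and rises from the seat top along its +y edge, rear face flush with the rear of the seat.

C is a straight ladder. Two 44×38 mm vertical rails, 2254 mm tall, stand 469 mm apart (outside-to-outside) with their front faces coplanar on the −y side. 7 rungs, each 38 mm deep and 38 mm tall, span between the inner faces of the rails, front faces flush with the rails. The lowest rung's underside is at z = 292 mm and rungs are spaced 281 mm apart (underside to underside).

The chair is on top of the table. The ladder is against the table's +x side, with their −y faces flush.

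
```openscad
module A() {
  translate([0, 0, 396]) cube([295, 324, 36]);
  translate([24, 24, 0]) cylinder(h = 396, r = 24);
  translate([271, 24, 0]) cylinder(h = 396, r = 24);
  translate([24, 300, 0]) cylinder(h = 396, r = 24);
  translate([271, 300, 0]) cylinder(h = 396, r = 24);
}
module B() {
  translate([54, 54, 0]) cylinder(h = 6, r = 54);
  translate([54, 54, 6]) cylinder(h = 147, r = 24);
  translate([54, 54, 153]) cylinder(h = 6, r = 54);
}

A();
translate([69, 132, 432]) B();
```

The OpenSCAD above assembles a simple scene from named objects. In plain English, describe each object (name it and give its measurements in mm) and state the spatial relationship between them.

A is a four-legged stool. The seat is 295×324 mm, 36 mm thick, top at z = 432 mm. It stands on four round legs, each 48 mm in diameter, from z = 0 to the seat underside, each leg's axis is inset half a diameter from the nearest pair of seat edges (so the leg's bounding box is flush with the corner).

B is a spool: two coaxial disc flanges of radius 54 mm and thickness 6 mm, joined by a core cylinder of radius 24 mm and height 147 mm. The lower flange rests on z = 0 and the three cylinders share a vertical axis.

The spool is on top of the stool.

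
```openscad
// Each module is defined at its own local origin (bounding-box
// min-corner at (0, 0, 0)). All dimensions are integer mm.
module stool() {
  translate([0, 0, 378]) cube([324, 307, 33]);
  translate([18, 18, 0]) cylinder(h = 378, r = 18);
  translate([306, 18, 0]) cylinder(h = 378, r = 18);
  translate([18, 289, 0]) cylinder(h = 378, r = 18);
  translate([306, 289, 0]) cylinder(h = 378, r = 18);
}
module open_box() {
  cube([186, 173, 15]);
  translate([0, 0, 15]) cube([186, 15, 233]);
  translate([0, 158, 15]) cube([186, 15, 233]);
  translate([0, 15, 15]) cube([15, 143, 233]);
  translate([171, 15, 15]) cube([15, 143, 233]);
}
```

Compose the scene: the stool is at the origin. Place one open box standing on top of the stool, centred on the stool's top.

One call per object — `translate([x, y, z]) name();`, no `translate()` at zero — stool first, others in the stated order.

stool();
translate([69, 67, 411]) open_box();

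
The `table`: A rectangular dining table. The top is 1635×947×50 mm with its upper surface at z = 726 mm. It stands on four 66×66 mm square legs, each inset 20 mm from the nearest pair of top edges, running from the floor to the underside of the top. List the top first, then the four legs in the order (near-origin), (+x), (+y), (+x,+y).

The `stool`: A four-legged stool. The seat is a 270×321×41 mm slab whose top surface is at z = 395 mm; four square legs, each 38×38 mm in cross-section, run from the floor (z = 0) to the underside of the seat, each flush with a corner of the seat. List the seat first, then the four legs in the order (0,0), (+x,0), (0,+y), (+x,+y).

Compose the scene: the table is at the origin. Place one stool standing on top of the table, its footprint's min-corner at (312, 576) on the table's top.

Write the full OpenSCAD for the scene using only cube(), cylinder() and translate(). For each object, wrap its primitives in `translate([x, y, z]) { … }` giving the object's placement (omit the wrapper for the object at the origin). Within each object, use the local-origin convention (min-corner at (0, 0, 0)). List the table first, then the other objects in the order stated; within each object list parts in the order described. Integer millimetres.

translate([0, 0, 676]) cube([1635, 947, 50]);
translate([20, 20, 0]) cube([66, 66, 676]);
translate([1549, 20, 0]) cube([66, 66, 676]);
translate([20, 861, 0]) cube([66, 66, 676]);
translate([1549, 861, 0]) cube([66, 66, 676]);
translate([312, 576, 726]) {
  translate([0, 0, 354]) cube([270, 321, 41]);
  cube([38, 38, 354]);
  translate([232, 0, 0]) cube([38, 38, 354]);
  translate([0, 283, 0]) cube([38, 38, 354]);
  translate([232, 283, 0]) cube([38, 38, 354]);
}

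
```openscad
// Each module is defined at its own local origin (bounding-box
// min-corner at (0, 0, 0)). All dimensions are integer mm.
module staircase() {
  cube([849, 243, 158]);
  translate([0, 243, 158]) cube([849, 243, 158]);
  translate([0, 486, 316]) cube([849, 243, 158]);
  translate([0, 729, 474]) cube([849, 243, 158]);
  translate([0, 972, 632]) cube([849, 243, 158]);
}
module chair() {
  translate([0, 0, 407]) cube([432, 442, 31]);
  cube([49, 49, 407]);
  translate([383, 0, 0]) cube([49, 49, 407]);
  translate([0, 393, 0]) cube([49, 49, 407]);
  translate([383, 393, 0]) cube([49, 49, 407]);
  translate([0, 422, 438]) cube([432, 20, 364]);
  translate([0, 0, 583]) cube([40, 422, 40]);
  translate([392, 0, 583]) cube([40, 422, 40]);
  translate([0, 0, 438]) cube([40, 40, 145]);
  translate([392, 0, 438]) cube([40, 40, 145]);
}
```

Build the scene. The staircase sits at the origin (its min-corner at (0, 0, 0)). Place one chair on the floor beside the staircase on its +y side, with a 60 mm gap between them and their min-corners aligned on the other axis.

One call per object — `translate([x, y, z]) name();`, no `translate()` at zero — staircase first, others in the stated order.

staircase();
translate([0, 1275, 0]) chair();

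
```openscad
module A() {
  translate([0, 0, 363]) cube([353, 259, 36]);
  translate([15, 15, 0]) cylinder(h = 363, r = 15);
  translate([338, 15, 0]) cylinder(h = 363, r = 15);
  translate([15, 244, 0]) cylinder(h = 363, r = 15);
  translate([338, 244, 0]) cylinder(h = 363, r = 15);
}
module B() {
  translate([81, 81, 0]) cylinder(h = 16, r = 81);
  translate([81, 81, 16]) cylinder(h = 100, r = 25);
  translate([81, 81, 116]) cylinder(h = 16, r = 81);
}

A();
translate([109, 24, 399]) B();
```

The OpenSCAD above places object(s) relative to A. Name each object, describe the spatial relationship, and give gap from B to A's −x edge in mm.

The spool's min-x is at 109; the stool's min-x is 0; gap = 109 mm.

A is a stool. B is a spool. The spool is on top of the stool. The gap from the spool to the stool's −x edge is 109 mm.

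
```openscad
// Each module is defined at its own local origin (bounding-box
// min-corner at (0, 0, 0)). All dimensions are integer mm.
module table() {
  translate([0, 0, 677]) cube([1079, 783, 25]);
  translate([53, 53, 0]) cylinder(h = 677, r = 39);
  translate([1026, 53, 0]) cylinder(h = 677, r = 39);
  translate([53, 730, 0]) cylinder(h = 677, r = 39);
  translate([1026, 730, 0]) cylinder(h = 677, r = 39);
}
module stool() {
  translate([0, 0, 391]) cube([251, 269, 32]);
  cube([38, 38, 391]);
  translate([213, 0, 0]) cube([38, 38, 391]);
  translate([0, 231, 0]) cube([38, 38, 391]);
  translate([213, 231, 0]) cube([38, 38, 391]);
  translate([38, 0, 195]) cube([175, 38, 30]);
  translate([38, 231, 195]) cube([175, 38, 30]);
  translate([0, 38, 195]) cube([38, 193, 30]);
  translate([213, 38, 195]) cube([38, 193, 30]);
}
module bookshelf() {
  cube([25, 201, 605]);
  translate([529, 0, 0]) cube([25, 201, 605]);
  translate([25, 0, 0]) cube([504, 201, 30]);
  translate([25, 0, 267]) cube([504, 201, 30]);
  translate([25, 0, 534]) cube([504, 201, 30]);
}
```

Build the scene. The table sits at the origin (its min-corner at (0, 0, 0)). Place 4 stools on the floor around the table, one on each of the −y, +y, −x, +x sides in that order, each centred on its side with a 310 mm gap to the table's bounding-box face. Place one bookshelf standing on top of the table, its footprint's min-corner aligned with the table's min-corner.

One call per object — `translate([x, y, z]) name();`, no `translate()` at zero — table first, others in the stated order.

table();
translate([414, -579, 0]) stool();
translate([414, 1093, 0]) stool();
translate([-561, 257, 0]) stool();
translate([1389, 257, 0]) stool();
translate([0, 0, 702]) bookshelf();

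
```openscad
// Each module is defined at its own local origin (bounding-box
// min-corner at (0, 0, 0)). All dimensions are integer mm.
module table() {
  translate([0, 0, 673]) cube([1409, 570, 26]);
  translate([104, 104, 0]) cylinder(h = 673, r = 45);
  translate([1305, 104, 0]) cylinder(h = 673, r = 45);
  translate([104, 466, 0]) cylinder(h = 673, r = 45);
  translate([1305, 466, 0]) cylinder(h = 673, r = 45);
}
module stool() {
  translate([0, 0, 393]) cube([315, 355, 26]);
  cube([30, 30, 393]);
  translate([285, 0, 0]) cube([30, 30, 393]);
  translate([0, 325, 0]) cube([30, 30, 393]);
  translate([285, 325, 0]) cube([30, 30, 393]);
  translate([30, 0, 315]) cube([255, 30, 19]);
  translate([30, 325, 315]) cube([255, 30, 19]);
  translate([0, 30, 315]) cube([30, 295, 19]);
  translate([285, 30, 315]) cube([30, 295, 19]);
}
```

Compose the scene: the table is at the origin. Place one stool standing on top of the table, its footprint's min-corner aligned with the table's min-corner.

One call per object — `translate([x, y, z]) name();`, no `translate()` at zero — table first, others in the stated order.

table();
translate([0, 0, 699]) stool();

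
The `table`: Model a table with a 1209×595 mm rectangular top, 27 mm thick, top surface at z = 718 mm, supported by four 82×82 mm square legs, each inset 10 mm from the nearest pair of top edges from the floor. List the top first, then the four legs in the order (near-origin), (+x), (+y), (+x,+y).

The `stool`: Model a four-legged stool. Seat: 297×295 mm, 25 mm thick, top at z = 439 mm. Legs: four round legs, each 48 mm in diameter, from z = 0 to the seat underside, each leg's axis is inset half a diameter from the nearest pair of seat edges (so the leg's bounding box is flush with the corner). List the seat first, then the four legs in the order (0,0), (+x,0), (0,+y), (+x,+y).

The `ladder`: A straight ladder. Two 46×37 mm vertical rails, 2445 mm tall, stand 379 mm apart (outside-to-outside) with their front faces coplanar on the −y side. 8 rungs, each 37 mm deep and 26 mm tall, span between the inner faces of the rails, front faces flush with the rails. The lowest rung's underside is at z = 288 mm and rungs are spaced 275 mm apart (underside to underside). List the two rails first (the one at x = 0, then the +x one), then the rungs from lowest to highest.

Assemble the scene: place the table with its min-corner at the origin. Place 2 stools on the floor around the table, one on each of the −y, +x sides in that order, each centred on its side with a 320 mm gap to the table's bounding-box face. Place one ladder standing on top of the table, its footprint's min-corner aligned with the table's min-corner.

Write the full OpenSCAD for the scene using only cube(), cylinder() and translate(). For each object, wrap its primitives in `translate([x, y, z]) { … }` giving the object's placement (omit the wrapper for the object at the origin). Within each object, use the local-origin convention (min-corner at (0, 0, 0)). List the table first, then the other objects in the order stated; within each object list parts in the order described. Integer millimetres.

translate([0, 0, 691]) cube([1209, 595, 27]);
translate([10, 10, 0]) cube([82, 82, 691]);
translate([1117, 10, 0]) cube([82, 82, 691]);
translate([10, 503, 0]) cube([82, 82, 691]);
translate([1117, 503, 0]) cube([82, 82, 691]);
translate([456, -615, 0]) {
  translate([0, 0, 414]) cube([297, 295, 25]);
  translate([24, 24, 0]) cylinder(h = 414, r = 24);
  translate([273, 24, 0]) cylinder(h = 414, r = 24);
  translate([24, 271, 0]) cylinder(h = 414, r = 24);
  translate([273, 271, 0]) cylinder(h = 414, r = 24);
}
translate([1529, 150, 0]) {
  translate([0, 0, 414]) cube([297, 295, 25]);
  translate([24, 24, 0]) cylinder(h = 414, r = 24);
  translate([273, 24, 0]) cylinder(h = 414, r = 24);
  translate([24, 271, 0]) cylinder(h = 414, r = 24);
  translate([273, 271, 0]) cylinder(h = 414, r = 24);
}
translate([0, 0, 718]) {
  cube([46, 37, 2445]);
  translate([333, 0, 0]) cube([46, 37, 2445]);
  translate([46, 0, 288]) cube([287, 37, 26]);
  translate([46, 0, 563]) cube([287, 37, 26]);
  translate([46, 0, 838]) cube([287, 37, 26]);
  translate([46, 0, 1113]) cube([287, 37, 26]);
  translate([46, 0, 1388]) cube([287, 37, 26]);
  translate([46, 0, 1663]) cube([287, 37, 26]);
  translate([46, 0, 1938]) cube([287, 37, 26]);
  translate([46, 0, 2213]) cube([287, 37, 26]);
}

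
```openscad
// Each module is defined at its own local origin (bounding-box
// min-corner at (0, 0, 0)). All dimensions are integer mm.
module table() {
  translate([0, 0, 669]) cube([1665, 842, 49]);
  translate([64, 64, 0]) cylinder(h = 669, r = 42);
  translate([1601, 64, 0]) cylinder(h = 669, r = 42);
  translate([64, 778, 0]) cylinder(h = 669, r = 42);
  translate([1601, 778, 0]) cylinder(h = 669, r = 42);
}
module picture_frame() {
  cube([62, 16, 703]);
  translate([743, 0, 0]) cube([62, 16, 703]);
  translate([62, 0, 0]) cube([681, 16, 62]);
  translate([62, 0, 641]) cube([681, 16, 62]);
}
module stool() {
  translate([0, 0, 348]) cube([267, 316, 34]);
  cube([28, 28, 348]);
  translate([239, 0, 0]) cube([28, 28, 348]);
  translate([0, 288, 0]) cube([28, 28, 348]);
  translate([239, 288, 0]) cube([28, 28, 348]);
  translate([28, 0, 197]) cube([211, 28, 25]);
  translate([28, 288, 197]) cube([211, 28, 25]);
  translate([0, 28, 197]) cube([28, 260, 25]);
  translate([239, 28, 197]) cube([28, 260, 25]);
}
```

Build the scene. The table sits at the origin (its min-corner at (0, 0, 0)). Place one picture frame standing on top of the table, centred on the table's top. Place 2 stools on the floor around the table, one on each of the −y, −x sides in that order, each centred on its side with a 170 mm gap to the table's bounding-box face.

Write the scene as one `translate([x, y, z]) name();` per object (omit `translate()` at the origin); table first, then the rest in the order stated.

table();
translate([430, 413, 718]) picture_frame();
translate([699, -486, 0]) stool();
translate([-437, 263, 0]) stool();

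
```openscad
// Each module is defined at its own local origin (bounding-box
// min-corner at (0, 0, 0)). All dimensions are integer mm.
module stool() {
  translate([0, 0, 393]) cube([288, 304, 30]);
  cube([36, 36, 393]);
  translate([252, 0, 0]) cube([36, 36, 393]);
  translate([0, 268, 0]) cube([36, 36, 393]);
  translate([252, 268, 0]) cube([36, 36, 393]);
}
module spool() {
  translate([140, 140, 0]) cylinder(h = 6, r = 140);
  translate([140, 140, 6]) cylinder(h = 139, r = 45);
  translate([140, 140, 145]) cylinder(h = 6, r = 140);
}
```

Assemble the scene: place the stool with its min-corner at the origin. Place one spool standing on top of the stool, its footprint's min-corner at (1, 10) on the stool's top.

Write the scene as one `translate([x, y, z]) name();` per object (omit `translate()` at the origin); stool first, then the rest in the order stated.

stool();
translate([1, 10, 423]) spool();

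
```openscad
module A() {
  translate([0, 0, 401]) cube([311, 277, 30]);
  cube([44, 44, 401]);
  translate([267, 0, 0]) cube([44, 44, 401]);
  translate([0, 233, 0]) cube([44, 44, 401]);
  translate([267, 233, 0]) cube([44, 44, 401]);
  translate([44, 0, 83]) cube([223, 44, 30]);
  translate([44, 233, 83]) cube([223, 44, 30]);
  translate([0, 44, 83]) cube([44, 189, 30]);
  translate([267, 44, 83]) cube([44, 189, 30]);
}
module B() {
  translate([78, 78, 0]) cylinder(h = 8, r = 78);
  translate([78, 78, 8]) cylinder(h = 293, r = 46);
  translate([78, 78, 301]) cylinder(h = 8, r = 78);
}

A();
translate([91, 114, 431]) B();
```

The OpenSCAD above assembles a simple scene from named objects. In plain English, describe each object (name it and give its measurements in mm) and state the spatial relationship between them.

A is a simple wooden stool: a rectangular seat 311 mm (x) by 277 mm (y), 30 mm thick, top face at z = 431 mm, on four square legs, each 44×44 mm in cross-section. The legs rest on z = 0, each flush with a corner of the seat. Four stretchers, 44 mm wide and 30 mm tall, connect adjacent legs with their undersides at z = 83 mm, each running between the inner faces of the legs it joins and aligned with the legs' outer faces on the other axis.

B is a spool: two coaxial disc flanges of radius 78 mm and thickness 8 mm, joined by a core cylinder of radius 46 mm and height 293 mm. The lower flange rests on z = 0 and the three cylinders share a vertical axis.

The spool is on top of the stool.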